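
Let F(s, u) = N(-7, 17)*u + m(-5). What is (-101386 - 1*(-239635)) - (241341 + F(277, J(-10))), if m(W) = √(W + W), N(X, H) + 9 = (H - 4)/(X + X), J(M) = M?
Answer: -722339/7 - I*√10 ≈ -1.0319e+5 - 3.1623*I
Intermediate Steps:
N(X, H) = -9 + (-4 + H)/(2*X) (N(X, H) = -9 + (H - 4)/(X + X) = -9 + (-4 + H)/((2*X)) = -9 + (-4 + H)*(1/(2*X)) = -9 + (-4 + H)/(2*X))
m(W) = √2*√W (m(W) = √(2*W) = √2*√W)
F(s, u) = -139*u/14 + I*√10 (F(s, u) = ((½)*(-4 + 17 - 18*(-7))/(-7))*u + √2*√(-5) = ((½)*(-⅐)*(-4 + 17 + 126))*u + √2*(I*√5) = ((½)*(-⅐)*139)*u + I*√10 = -139*u/14 + I*√10)
(-101386 - 1*(-239635)) - (241341 + F(277, J(-10))) = (-101386 - 1*(-239635)) - (241341 + (-139/14*(-10) + I*√10)) = (-101386 + 239635) - (241341 + (695/7 + I*√10)) = 138249 - (1690082/7 + I*√10) = 138249 + (-1690082/7 - I*√10) = -722339/7 - I*√10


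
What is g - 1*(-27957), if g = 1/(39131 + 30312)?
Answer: 1941417952/69443 ≈ 27957.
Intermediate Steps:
g = 1/69443 ≈ 1.4400e-5
g - 1*(-27957) = 1/69443 - 1*(-27957) = 1/69443 + 27957 = 1941417952/69443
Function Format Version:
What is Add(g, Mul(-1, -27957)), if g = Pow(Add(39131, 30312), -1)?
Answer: Rational(1941417952, 69443) ≈ 27957.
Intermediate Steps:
g = Rational(1, 69443) (g = Pow(69443, -1) = Rational(1, 69443) ≈ 1.4400e-5)
Add(g, Mul(-1, -27957)) = Add(Rational(1, 69443), Mul(-1, -27957)) = Add(Rational(1, 69443), 27957) = Rational(1941417952, 69443)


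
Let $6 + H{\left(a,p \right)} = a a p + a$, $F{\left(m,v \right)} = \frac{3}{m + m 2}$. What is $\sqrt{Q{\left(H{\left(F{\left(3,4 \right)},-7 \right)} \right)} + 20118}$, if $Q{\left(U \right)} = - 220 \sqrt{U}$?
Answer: $\frac{\sqrt{181062 - 660 i \sqrt{58}}}{3} \approx 141.85 - 1.9686 i$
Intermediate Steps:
$F{\left(m,v \right)} = \frac{1}{m}$ ($F{\left(m,v \right)} = \frac{3}{m + 2 m} = \frac{3}{3 m} = 3 \frac{1}{3 m} = \frac{1}{m}$)
$H{\left(a,p \right)} = -6 + a + p a^{2}$ ($H{\left(a,p \right)} = -6 + \left(a a p + a\right) = -6 + \left(a^{2} p + a\right) = -6 + \left(p a^{2} + a\right) = -6 + \left(a + p a^{2}\right) = -6 + a + p a^{2}$)
$\sqrt{Q{\left(H{\left(F{\left(3,4 \right)},-7 \right)} \right)} + 20118} = \sqrt{- 220 \sqrt{-6 + \frac{1}{3} - 7 \left(\frac{1}{3}\right)^{2}} + 20118} = \sqrt{- 220 \sqrt{-6 + \frac{1}{3} - \frac{7}{9}} + 20118} = \sqrt{- 220 \sqrt{- \frac{58}{9}} + 20118} = \sqrt{- 220 \frac{i \sqrt{58}}{3} + 20118} = \sqrt{- \frac{220 i \sqrt{58}}{3} + 20118} = \sqrt{20118 - \frac{220 i \sqrt{58}}{3}}$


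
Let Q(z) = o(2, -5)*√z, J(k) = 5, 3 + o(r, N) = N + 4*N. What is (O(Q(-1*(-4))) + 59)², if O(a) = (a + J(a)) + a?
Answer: 2304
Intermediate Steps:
o(r, N) = -3 + 5*N (o(r, N) = -3 + (N + 4*N) = -3 + 5*N)
Q(z) = -28*√z (Q(z) = (-3 + 5*(-5))*√z = (-3 - 25)*√z = -28*√z)
O(a) = 5 + 2*a (O(a) = (a + 5) + a = (5 + a) + a = 5 + 2*a)
(O(Q(-1*(-4))) + 59)² = ((5 + 2*(-28*√4)) + 59)² = ((5 + 2*(-28*2)) + 59)² = ((5 + 2*(-56)) + 59)² = ((5 - 112) + 59)² = (-107 + 59)² = (-48)² = 2304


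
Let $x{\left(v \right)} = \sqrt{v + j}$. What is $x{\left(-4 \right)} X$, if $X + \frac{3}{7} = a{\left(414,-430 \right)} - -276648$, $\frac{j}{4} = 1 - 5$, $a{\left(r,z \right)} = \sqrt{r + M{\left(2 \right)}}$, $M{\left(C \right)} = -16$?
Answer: $i \sqrt{5} \left(\frac{3873066}{7} + 2 \sqrt{398}\right) \approx 1.2373 \cdot 10^{6} i$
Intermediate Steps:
$a{\left(r,z \right)} = \sqrt{-16 + r}$ ($a{\left(r,z \right)} = \sqrt{r - 16} = \sqrt{-16 + r}$)
$j = -16$ ($j = 4 \left(1 - 5\right) = 4 \left(-4\right) = -16$)
$x{\left(v \right)} = \sqrt{-16 + v}$ ($x{\left(v \right)} = \sqrt{v - 16} = \sqrt{-16 + v}$)
$X = \frac{1936533}{7} + \sqrt{398}$ ($X = - \frac{3}{7} + \left(\sqrt{-16 + 414} - -276648\right) = - \frac{3}{7} + \left(\sqrt{398} + 276648\right) = - \frac{3}{7} + \left(276648 + \sqrt{398}\right) = \frac{1936533}{7} + \sqrt{398} \approx 2.7667 \cdot 10^{5}$)
$x{\left(-4 \right)} X = \sqrt{-16 - 4} \left(\frac{1936533}{7} + \sqrt{398}\right) = \sqrt{-20} \left(\frac{1936533}{7} + \sqrt{398}\right) = 2 i \sqrt{5} \left(\frac{1936533}{7} + \sqrt{398}\right)$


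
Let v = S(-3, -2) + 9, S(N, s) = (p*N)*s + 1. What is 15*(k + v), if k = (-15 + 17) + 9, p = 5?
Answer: 765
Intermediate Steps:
S(N, s) = 1 + 5*N*s (S(N, s) = (5*N)*s + 1 = 5*N*s + 1 = 1 + 5*N*s)
v = 40 (v = (1 + 5*(-3)*(-2)) + 9 = (1 + 30) + 9 = 31 + 9 = 40)
k = 11 (k = 2 + 9 = 11)
15*(k + v) = 15*(11 + 40) = 15*51 = 765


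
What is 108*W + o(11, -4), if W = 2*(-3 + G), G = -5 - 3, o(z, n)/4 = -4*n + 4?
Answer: -2296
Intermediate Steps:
o(z, n) = 16 - 16*n (o(z, n) = 4*(-4*n + 4) = 4*(4 - 4*n) = 16 - 16*n)
G = -8
W = -22 (W = 2*(-3 - 8) = 2*(-11) = -22)
108*W + o(11, -4) = 108*(-22) + (16 - 16*(-4)) = -2376 + (16 + 64) = -2376 + 80 = -2296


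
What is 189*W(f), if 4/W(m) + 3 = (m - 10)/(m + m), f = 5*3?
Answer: -4536/17 ≈ -266.82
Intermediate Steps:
f = 15
W(m) = 4/(-3 + (-10 + m)/(2*m)) (W(m) = 4/(-3 + (m - 10)/(m + m)) = 4/(-3 + (-10 + m)/((2*m))) = 4/(-3 + (-10 + m)*(1/(2*m))) = 4/(-3 + (-10 + m)/(2*m)))
189*W(f) = 189*(-8*15/(10 + 5*15)) = 189*(-8*15/(10 + 75)) = 189*(-8*15/85) = 189*(-8*15*1/85) = 189*(-24/17) = -4536/17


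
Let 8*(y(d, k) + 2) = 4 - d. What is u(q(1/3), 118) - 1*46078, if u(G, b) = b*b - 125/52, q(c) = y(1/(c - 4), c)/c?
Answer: -1672133/52 ≈ -32156.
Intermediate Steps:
y(d, k) = -3/2 - d/8 (y(d, k) = -2 + (4 - d)/8 = -2 + (1/2 - d/8) = -3/2 - d/8)
q(c) = (-3/2 - 1/(8*(-4 + c)))/c (q(c) = (-3/2 - 1/(8*(c - 4)))/c = (-3/2 - 1/(8*(-4 + c)))/c)
u(G, b) = -125/52 + b**2 (u(G, b) = b**2 - 125*1/52 = b**2 - 125/52 = -125/52 + b**2)
u(q(1/3), 118) - 1*46078 = (-125/52 + 118**2) - 1*46078 = (-125/52 + 13924) - 46078 = 723923/52 - 46078 = -1672133/52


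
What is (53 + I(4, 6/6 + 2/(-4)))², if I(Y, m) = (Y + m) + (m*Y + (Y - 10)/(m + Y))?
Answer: 121801/36 ≈ 3383.4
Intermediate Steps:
I(Y, m) = Y + m + Y*m + (-10 + Y)/(Y + m) (I(Y, m) = (Y + m) + (Y*m + (-10 + Y)/(Y + m)) = Y + m + Y*m + (-10 + Y)/(Y + m))
(53 + I(4, 6/6 + 2/(-4)))² = (53 + (-10 + 4 + 4² + (6/6 + 2/(-4))² + 4*(6/6 + 2/(-4))² + (6/6 + 2/(-4))*4² + 2*4*(6/6 + 2/(-4)))/(4 + (6/6 + 2/(-4))))² = (53 + (-10 + 4 + 16 + (6*(⅙) + 2*(-¼))² + 4*(6*(⅙) + 2*(-¼))² + (6*(⅙) + 2*(-¼))*16 + 2*4*(6*(⅙) + 2*(-¼)))/(4 + (6*(⅙) + 2*(-¼))))² = (53 + (-10 + 4 + 16 + (1 - ½)² + 4*(1 - ½)² + (1 - ½)*16 + 2*4*(1 - ½))/(4 + (1 - ½)))² = (53 + (-10 + 4 + 16 + (½)² + 4*(½)² + (½)*16 + 2*4*(½))/(4 + ½))² = (53 + (-10 + 4 + 16 + ¼ + 4*(¼) + 8 + 4)/(9/2))² = (53 + 2*(-10 + 4 + 16 + ¼ + 1 + 8 + 4)/9)² = (53 + (2/9)*(93/4))² = (53 + 31/6)² = (349/6)² = 121801/36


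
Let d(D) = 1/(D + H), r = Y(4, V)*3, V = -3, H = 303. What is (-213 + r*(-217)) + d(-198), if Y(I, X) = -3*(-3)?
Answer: -637559/105 ≈ -6072.0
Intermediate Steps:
Y(I, X) = 9
r = 27 (r = 9*3 = 27)
d(D) = 1/(303 + D) (d(D) = 1/(D + 303) = 1/(303 + D))
(-213 + r*(-217)) + d(-198) = (-213 + 27*(-217)) + 1/(303 - 198) = (-213 - 5859) + 1/105 = -6072 + 1/105 = -637559/105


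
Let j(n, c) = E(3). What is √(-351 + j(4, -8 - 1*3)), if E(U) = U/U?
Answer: 5*I*√14 ≈ 18.708*I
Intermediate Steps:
E(U) = 1
j(n, c) = 1
√(-351 + j(4, -8 - 1*3)) = √(-351 + 1) = √(-350) = 5*I*√14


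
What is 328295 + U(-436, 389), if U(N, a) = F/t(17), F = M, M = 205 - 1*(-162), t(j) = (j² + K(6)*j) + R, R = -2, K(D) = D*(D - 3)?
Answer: 194679302/593 ≈ 3.2830e+5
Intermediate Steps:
K(D) = D*(-3 + D)
t(j) = -2 + j² + 18*j (t(j) = (j² + (6*(-3 + 6))*j) - 2 = (j² + (6*3)*j) - 2 = (j² + 18*j) - 2 = -2 + j² + 18*j)
M = 367 (M = 205 + 162 = 367)
F = 367
U(N, a) = 367/593 (U(N, a) = 367/(-2 + 17² + 18*17) = 367/(-2 + 289 + 306) = 367/593)
328295 + U(-436, 389) = 328295 + 367/593 = 194679302/593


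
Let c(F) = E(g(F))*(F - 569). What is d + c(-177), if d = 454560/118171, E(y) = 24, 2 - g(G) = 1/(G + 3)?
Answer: -2115279024/118171 ≈ -17900.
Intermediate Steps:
g(G) = 2 - 1/(3 + G) (g(G) = 2 - 1/(G + 3) = 2 - 1/(3 + G))
d = 454560/118171 (d = 454560*(1/118171) = 454560/118171 ≈ 3.8466)
c(F) = -13656 + 24*F (c(F) = 24*(F - 569) = 24*(-569 + F) = -13656 + 24*F)
d + c(-177) = 454560/118171 + (-13656 + 24*(-177)) = 454560/118171 + (-13656 - 4248) = 454560/118171 - 17904 = -2115279024/118171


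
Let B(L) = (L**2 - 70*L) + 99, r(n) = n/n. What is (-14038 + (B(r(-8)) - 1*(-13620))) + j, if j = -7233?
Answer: -7621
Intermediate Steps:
r(n) = 1
B(L) = 99 + L**2 - 70*L
(-14038 + (B(r(-8)) - 1*(-13620))) + j = (-14038 + ((99 + 1**2 - 70*1) - 1*(-13620))) - 7233 = (-14038 + ((99 + 1 - 70) + 13620)) - 7233 = (-14038 + (30 + 13620)) - 7233 = (-14038 + 13650) - 7233 = -388 - 7233 = -7621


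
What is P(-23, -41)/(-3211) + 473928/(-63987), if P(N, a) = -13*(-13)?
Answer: -431839/57893 ≈ -7.4593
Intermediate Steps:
P(N, a) = 169
P(-23, -41)/(-3211) + 473928/(-63987) = 169/(-3211) + 473928/(-63987) = 169*(-1/3211) + 473928*(-1/63987) = -1/19 - 22568/3047 = -431839/57893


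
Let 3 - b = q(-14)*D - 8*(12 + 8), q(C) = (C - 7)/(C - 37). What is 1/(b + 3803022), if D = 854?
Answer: 17/64648167 ≈ 2.6296e-7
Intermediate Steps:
q(C) = (-7 + C)/(-37 + C)
b = -3207/17 (b = 3 - (((-7 - 14)/(-37 - 14))*854 - 8*(12 + 8)) = 3 - ((-21/(-51))*854 - 8*20) = 3 - (-1/51*(-21)*854 - 160) = 3 - ((7/17)*854 - 160) = 3 - (5978/17 - 160) = 3 - 1*3258/17 = 3 - 3258/17 = -3207/17 ≈ -188.65)
1/(b + 3803022) = 1/(-3207/17 + 3803022) = 1/(64648167/17) = 17/64648167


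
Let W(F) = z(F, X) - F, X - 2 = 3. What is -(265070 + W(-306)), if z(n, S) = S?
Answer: -265381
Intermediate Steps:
X = 5 (X = 2 + 3 = 5)
W(F) = 5 - F
-(265070 + W(-306)) = -(265070 + (5 - 1*(-306))) = -(265070 + (5 + 306)) = -(265070 + 311) = -1*265381 = -265381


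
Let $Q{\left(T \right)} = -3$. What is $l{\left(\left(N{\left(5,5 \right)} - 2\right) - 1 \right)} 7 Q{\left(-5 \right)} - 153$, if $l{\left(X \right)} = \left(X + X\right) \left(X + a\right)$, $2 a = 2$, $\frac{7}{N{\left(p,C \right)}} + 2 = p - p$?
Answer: $- \frac{3309}{2} \approx -1654.5$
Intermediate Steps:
$N{\left(p,C \right)} = - \frac{7}{2}$ ($N{\left(p,C \right)} = \frac{7}{-2 + \left(p - p\right)} = \frac{7}{-2 + 0} = \frac{7}{-2} = 7 \left(- \frac{1}{2}\right) = - \frac{7}{2}$)
$a = 1$ ($a = \frac{1}{2} \cdot 2 = 1$)
$l{\left(X \right)} = 2 X \left(1 + X\right)$ ($l{\left(X \right)} = \left(X + X\right) \left(X + 1\right) = 2 X \left(1 + X\right)$)
$l{\left(\left(N{\left(5,5 \right)} - 2\right) - 1 \right)} 7 Q{\left(-5 \right)} - 153 = 2 \left(\left(- \frac{7}{2} - 2\right) - 1\right) \left(1 - \frac{13}{2}\right) 7 \left(-3\right) - 153 = 2 \left(- \frac{11}{2} - 1\right) \left(1 - \frac{13}{2}\right) 7 \left(-3\right) - 153 = 2 \left(- \frac{13}{2}\right) \left(1 - \frac{13}{2}\right) 7 \left(-3\right) - 153 = 2 \left(- \frac{13}{2}\right) \left(- \frac{11}{2}\right) 7 \left(-3\right) - 153 = \frac{143}{2} \cdot 7 \left(-3\right) - 153 = \frac{1001}{2} \left(-3\right) - 153 = - \frac{3003}{2} - 153 = - \frac{3309}{2}$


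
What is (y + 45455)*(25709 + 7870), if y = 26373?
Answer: 2411912412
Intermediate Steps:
(y + 45455)*(25709 + 7870) = (26373 + 45455)*(25709 + 7870) = 71828*33579 = 2411912412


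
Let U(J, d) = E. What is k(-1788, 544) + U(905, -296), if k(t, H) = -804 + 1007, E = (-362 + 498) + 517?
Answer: 856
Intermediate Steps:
E = 653 (E = 136 + 517 = 653)
k(t, H) = 203
U(J, d) = 653
k(-1788, 544) + U(905, -296) = 203 + 653 = 856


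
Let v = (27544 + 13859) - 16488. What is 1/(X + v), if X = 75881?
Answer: 1/100796 ≈ 9.9210e-6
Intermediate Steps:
v = 24915 (v = 41403 - 16488 = 24915)
1/(X + v) = 1/(75881 + 24915) = 1/100796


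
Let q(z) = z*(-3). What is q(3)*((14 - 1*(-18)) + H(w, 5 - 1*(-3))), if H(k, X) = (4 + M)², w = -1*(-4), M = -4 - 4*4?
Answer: -2592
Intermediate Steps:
M = -20 (M = -4 - 16 = -20)
w = 4
q(z) = -3*z
H(k, X) = 256 (H(k, X) = (4 - 20)² = (-16)² = 256)
q(3)*((14 - 1*(-18)) + H(w, 5 - 1*(-3))) = (-3*3)*((14 - 1*(-18)) + 256) = -9*((14 + 18) + 256) = -9*(32 + 256) = -9*288 = -2592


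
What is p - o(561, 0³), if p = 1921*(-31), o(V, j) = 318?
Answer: -59869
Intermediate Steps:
p = -59551
p - o(561, 0³) = -59551 - 1*318 = -59551 - 318 = -59869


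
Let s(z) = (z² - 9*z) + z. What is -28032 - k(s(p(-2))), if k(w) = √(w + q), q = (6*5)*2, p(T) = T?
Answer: -28032 - 4*√5 ≈ -28041.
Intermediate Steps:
s(z) = z² - 8*z
q = 60 (q = 30*2 = 60)
k(w) = √(60 + w) (k(w) = √(w + 60) = √(60 + w))
-28032 - k(s(p(-2))) = -28032 - √(60 - 2*(-8 - 2)) = -28032 - √(60 - 2*(-10)) = -28032 - √(60 + 20) = -28032 - √80 = -28032 - 4*√5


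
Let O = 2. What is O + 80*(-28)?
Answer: -2238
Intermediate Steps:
O + 80*(-28) = 2 + 80*(-28) = 2 - 2240 = -2238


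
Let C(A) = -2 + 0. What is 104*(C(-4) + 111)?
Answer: 11336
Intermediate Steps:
C(A) = -2
104*(C(-4) + 111) = 104*(-2 + 111) = 104*109 = 11336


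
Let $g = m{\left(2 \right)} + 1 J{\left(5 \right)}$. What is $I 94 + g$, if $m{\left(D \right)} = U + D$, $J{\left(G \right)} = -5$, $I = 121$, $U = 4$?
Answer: $11375$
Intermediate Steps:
$m{\left(D \right)} = 4 + D$
$g = 1$ ($g = \left(4 + 2\right) + 1 \left(-5\right) = 6 - 5 = 1$)
$I 94 + g = 121 \cdot 94 + 1 = 11374 + 1 = 11375$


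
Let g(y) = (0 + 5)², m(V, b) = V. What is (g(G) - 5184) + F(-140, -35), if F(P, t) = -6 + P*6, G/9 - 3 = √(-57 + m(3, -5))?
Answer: -6005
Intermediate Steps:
G = 27 + 27*I*√6 (G = 27 + 9*√(-57 + 3) = 27 + 9*√(-54) = 27 + 9*(3*I*√6) = 27 + 27*I*√6 ≈ 27.0 + 66.136*I)
g(y) = 25 (g(y) = 5² = 25)
F(P, t) = -6 + 6*P
(g(G) - 5184) + F(-140, -35) = (25 - 5184) + (-6 + 6*(-140)) = -5159 + (-6 - 840) = -5159 - 846 = -6005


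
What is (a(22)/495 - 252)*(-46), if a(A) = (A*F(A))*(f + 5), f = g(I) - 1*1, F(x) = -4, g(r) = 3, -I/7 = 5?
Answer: 524216/45 ≈ 11649.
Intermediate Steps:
I = -35 (I = -7*5 = -35)
f = 2 (f = 3 - 1*1 = 3 - 1 = 2)
a(A) = -28*A (a(A) = (A*(-4))*(2 + 5) = -4*A*7 = -28*A)
(a(22)/495 - 252)*(-46) = (-28*22/495 - 252)*(-46) = (-616*1/495 - 252)*(-46) = (-56/45 - 252)*(-46) = -11396/45*(-46) = 524216/45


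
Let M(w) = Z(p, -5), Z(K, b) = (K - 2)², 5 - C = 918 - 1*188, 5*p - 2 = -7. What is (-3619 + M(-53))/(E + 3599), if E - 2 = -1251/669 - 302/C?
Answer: -291823375/290978348 ≈ -1.0029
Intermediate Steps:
p = -1 (p = ⅖ + (⅕)*(-7) = ⅖ - 7/5 = -1)
C = -725 (C = 5 - (918 - 1*188) = 5 - (918 - 188) = 5 - 1*730 = 5 - 730 = -725)
Z(K, b) = (-2 + K)²
E = 88371/161675 (E = 2 + (-1251/669 - 302/(-725)) = 2 + (-1251*1/669 - 302*(-1/725)) = 2 + (-417/223 + 302/725) = 2 - 234979/161675 = 88371/161675 ≈ 0.54660)
M(w) = 9 (M(w) = (-2 - 1)² = (-3)² = 9)
(-3619 + M(-53))/(E + 3599) = (-3619 + 9)/(88371/161675 + 3599) = -3610/581956696/161675 = -3610*161675/581956696 = -291823375/290978348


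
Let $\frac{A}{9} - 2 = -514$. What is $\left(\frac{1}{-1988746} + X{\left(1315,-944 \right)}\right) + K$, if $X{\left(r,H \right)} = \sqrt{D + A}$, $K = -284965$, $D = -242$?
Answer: $- \frac{566723003891}{1988746} + 5 i \sqrt{194} \approx -2.8497 \cdot 10^{5} + 69.642 i$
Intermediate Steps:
$A = -4608$ ($A = 18 + 9 \left(-514\right) = 18 - 4626 = -4608$)
$X{\left(r,H \right)} = 5 i \sqrt{194}$ ($X{\left(r,H \right)} = \sqrt{-242 - 4608} = \sqrt{-4850} = 5 i \sqrt{194}$)
$\left(\frac{1}{-1988746} + X{\left(1315,-944 \right)}\right) + K = \left(\frac{1}{-1988746} + 5 i \sqrt{194}\right) - 284965 = \left(- \frac{1}{1988746} + 5 i \sqrt{194}\right) - 284965 = - \frac{566723003891}{1988746} + 5 i \sqrt{194}$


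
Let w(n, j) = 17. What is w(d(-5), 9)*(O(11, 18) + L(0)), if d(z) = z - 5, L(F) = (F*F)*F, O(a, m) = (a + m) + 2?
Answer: 527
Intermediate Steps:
O(a, m) = 2 + a + m
L(F) = F³ (L(F) = F²*F = F³)
d(z) = -5 + z
w(d(-5), 9)*(O(11, 18) + L(0)) = 17*((2 + 11 + 18) + 0³) = 17*(31 + 0) = 17*31 = 527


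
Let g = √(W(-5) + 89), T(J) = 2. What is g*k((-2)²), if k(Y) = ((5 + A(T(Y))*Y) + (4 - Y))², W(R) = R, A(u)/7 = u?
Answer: 7442*√21 ≈ 34104.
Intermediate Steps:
A(u) = 7*u
g = 2*√21 (g = √(-5 + 89) = √84 = 2*√21 ≈ 9.1651)
k(Y) = (9 + 13*Y)² (k(Y) = ((5 + (7*2)*Y) + (4 - Y))² = ((5 + 14*Y) + (4 - Y))² = (9 + 13*Y)²)
g*k((-2)²) = (2*√21)*(9 + 13*(-2)²)² = (2*√21)*(9 + 13*4)² = (2*√21)*(9 + 52)² = (2*√21)*61² = (2*√21)*3721 = 7442*√21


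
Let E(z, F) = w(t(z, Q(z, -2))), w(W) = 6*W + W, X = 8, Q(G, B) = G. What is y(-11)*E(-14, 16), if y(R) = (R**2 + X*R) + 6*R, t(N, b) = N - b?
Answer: 0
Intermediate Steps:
y(R) = R**2 + 14*R (y(R) = (R**2 + 8*R) + 6*R = R**2 + 14*R)
w(W) = 7*W
E(z, F) = 0 (E(z, F) = 7*(z - z) = 7*0 = 0)
y(-11)*E(-14, 16) = -11*(14 - 11)*0 = -11*3*0 = -33*0 = 0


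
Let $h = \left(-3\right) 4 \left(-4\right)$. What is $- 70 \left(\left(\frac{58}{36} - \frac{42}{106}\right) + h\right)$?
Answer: $- \frac{1643285}{477} \approx -3445.0$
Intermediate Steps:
$h = 48$ ($h = \left(-12\right) \left(-4\right) = 48$)
$- 70 \left(\left(\frac{58}{36} - \frac{42}{106}\right) + h\right) = - 70 \left(\left(\frac{58}{36} - \frac{42}{106}\right) + 48\right) = - 70 \left(\left(58 \cdot \frac{1}{36} - \frac{21}{53}\right) + 48\right) = - 70 \left(\left(\frac{29}{18} - \frac{21}{53}\right) + 48\right) = - 70 \left(\frac{1159}{954} + 48\right) = \left(-70\right) \frac{46951}{954} = - \frac{1643285}{477}$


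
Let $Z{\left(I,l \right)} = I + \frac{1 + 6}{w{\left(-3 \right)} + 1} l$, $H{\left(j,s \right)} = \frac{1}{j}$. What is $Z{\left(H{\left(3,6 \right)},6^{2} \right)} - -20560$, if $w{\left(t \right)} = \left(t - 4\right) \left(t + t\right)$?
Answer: $\frac{2653039}{129} \approx 20566.0$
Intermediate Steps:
$w{\left(t \right)} = 2 t \left(-4 + t\right)$ ($w{\left(t \right)} = \left(-4 + t\right) 2 t = 2 t \left(-4 + t\right)$)
$Z{\left(I,l \right)} = I + \frac{7 l}{43}$ ($Z{\left(I,l \right)} = I + \frac{1 + 6}{2 \left(-3\right) \left(-4 - 3\right) + 1} l = I + \frac{7}{2 \left(-3\right) \left(-7\right) + 1} l = I + \frac{7}{42 + 1} l = I + \frac{7}{43} l = I + 7 \cdot \frac{1}{43} l = I + \frac{7 l}{43}$)
$Z{\left(H{\left(3,6 \right)},6^{2} \right)} - -20560 = \left(\frac{1}{3} + \frac{7 \cdot 6^{2}}{43}\right) - -20560 = \left(\frac{1}{3} + \frac{7}{43} \cdot 36\right) + 20560 = \left(\frac{1}{3} + \frac{252}{43}\right) + 20560 = \frac{799}{129} + 20560 = \frac{2653039}{129}$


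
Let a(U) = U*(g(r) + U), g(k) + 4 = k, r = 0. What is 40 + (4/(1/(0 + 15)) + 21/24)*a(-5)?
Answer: 22235/8 ≈ 2779.4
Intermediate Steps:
g(k) = -4 + k
a(U) = U*(-4 + U) (a(U) = U*((-4 + 0) + U) = U*(-4 + U))
40 + (4/(1/(0 + 15)) + 21/24)*a(-5) = 40 + (4/(1/(0 + 15)) + 21/24)*(-5*(-4 - 5)) = 40 + (4/(1/15) + 21*(1/24))*(-5*(-9)) = 40 + (4/(1/15) + 7/8)*45 = 40 + (4*15 + 7/8)*45 = 40 + (60 + 7/8)*45 = 40 + (487/8)*45 = 40 + 21915/8 = 22235/8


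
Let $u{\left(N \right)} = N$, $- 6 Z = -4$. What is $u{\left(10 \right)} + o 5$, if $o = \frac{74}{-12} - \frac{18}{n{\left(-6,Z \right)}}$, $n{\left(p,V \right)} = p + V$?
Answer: $- \frac{95}{24} \approx -3.9583$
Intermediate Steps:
$Z = \frac{2}{3}$ ($Z = \left(- \frac{1}{6}\right) \left(-4\right) = \frac{2}{3} \approx 0.66667$)
$n{\left(p,V \right)} = V + p$
$o = - \frac{67}{24}$ ($o = \frac{74}{-12} - \frac{18}{\frac{2}{3} - 6} = 74 \left(- \frac{1}{12}\right) - \frac{18}{- \frac{16}{3}} = - \frac{37}{6} - - \frac{27}{8} = - \frac{37}{6} + \frac{27}{8} = - \frac{67}{24} \approx -2.7917$)
$u{\left(10 \right)} + o 5 = 10 - \frac{335}{24} = - \frac{95}{24}$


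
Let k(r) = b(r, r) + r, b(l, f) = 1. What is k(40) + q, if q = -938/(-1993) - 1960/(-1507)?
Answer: 128461337/3003451 ≈ 42.771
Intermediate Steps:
q = 5319846/3003451 (q = -938*(-1/1993) - 1960*(-1/1507) = 938/1993 + 1960/1507 = 5319846/3003451 ≈ 1.7712)
k(r) = 1 + r
k(40) + q = (1 + 40) + 5319846/3003451 = 41 + 5319846/3003451 = 128461337/3003451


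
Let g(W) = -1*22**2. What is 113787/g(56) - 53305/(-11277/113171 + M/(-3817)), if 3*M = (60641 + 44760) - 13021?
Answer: 32229965666666211/5122593034988 ≈ 6291.7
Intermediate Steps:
M = 92380/3 (M = ((60641 + 44760) - 13021)/3 = (105401 - 13021)/3 = (1/3)*92380 = 92380/3 ≈ 30793.)
g(W) = -484 (g(W) = -1*484 = -484)
113787/g(56) - 53305/(-11277/113171 + M/(-3817)) = 113787/(-484) - 53305/(-11277/113171 + (92380/3)/(-3817)) = 113787*(-1/484) - 53305/(-11277*1/113171 + (92380/3)*(-1/3817)) = -113787/484 - 53305/(-11277/113171 - 92380/11451) = -113787/484 - 53305/(-10583869907/1295921121) = -113787/484 - 53305*(-1295921121/10583869907) = -113787/484 + 69079075354905/10583869907 = 32229965666666211/5122593034988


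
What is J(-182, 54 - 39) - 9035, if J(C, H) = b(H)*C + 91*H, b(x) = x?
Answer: -10400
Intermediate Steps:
J(C, H) = 91*H + C*H (J(C, H) = H*C + 91*H = C*H + 91*H = 91*H + C*H)
J(-182, 54 - 39) - 9035 = (54 - 39)*(91 - 182) - 9035 = 15*(-91) - 9035 = -1365 - 9035 = -10400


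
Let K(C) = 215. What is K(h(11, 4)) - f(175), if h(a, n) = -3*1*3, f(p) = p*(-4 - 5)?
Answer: 1790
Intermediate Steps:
f(p) = -9*p (f(p) = p*(-9) = -9*p)
h(a, n) = -9 (h(a, n) = -3*3 = -9)
K(h(11, 4)) - f(175) = 215 - (-9)*175 = 215 - 1*(-1575) = 215 + 1575 = 1790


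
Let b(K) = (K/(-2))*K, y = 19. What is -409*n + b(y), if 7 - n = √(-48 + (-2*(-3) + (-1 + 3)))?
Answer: -6087/2 + 818*I*√10 ≈ -3043.5 + 2586.7*I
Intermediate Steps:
b(K) = -K²/2 (b(K) = (-K/2)*K = -K²/2)
n = 7 - 2*I*√10 (n = 7 - √(-48 + (-2*(-3) + (-1 + 3))) = 7 - √(-48 + (6 + 2)) = 7 - √(-48 + 8) = 7 - √(-40) = 7 - 2*I*√10 ≈ 7.0 - 6.3246*I)
-409*n + b(y) = -409*(7 - 2*I*√10) - ½*19² = (-2863 + 818*I*√10) - ½*361 = (-2863 + 818*I*√10) - 361/2 = -6087/2 + 818*I*√10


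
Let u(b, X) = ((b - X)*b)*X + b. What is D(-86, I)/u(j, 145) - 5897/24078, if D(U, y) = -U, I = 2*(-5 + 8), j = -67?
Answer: -12142877453/49588954014 ≈ -0.24487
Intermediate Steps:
u(b, X) = b + X*b*(b - X) (u(b, X) = (b*(b - X))*X + b = X*b*(b - X) + b = b + X*b*(b - X))
I = 6 (I = 2*3 = 6)
D(-86, I)/u(j, 145) - 5897/24078 = (-1*(-86))/((-67*(1 - 1*145² + 145*(-67)))) - 5897/24078 = 86/((-67*(1 - 1*21025 - 9715))) - 5897*1/24078 = 86/((-67*(1 - 21025 - 9715))) - 5897/24078 = 86/((-67*(-30739))) - 5897/24078 = 86/2059513 - 5897/24078 = -12142877453/49588954014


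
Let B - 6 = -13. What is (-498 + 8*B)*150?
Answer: -83100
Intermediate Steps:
B = -7 (B = 6 - 13 = -7)
(-498 + 8*B)*150 = (-498 + 8*(-7))*150 = (-498 - 56)*150 = -554*150 = -83100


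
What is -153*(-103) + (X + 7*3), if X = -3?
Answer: 15777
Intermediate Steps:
-153*(-103) + (X + 7*3) = -153*(-103) + (-3 + 7*3) = 15759 + (-3 + 21) = 15759 + 18 = 15777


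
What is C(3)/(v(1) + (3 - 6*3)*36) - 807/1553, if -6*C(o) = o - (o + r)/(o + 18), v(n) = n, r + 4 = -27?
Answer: -7809325/15067206 ≈ -0.51830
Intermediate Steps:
r = -31 (r = -4 - 27 = -31)
C(o) = -o/6 + (-31 + o)/(6*(18 + o)) (C(o) = -(o - (o - 31)/(o + 18))/6 = -(o - (-31 + o)/(18 + o))/6 = -o/6 + (-31 + o)/(6*(18 + o)))
C(3)/(v(1) + (3 - 6*3)*36) - 807/1553 = ((-31 - 1*3² - 17*3)/(6*(18 + 3)))/(1 + (3 - 6*3)*36) - 807/1553 = ((⅙)*(-31 - 1*9 - 51)/21)/(1 + (3 - 1*18)*36) - 807*1/1553 = ((⅙)*(1/21)*(-31 - 9 - 51))/(1 + (3 - 18)*36) - 807/1553 = ((⅙)*(1/21)*(-91))/(1 - 15*36) - 807/1553 = -13/(18*(1 - 540)) - 807/1553 = -13/18/(-539) - 807/1553 = -13/18*(-1/539) - 807/1553 = 13/9702 - 807/1553 = -7809325/15067206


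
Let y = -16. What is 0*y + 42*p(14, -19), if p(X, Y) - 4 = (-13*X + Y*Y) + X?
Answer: 8274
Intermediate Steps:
p(X, Y) = 4 + Y² - 12*X (p(X, Y) = 4 + ((-13*X + Y*Y) + X) = 4 + ((-13*X + Y²) + X) = 4 + ((Y² - 13*X) + X) = 4 + (Y² - 12*X) = 4 + Y² - 12*X)
0*y + 42*p(14, -19) = 0*(-16) + 42*(4 + (-19)² - 12*14) = 0 + 42*(4 + 361 - 168) = 0 + 42*197 = 0 + 8274 = 8274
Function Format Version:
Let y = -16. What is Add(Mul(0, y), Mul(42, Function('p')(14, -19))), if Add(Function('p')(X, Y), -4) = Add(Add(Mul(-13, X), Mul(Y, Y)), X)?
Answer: 8274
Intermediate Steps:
Function('p')(X, Y) = Add(4, Pow(Y, 2), Mul(-12, X)) (Function('p')(X, Y) = Add(4, Add(Add(Mul(-13, X), Mul(Y, Y)), X)) = Add(4, Add(Add(Mul(-13, X), Pow(Y, 2)), X)) = Add(4, Add(Add(Pow(Y, 2), Mul(-13, X)), X)) = Add(4, Add(Pow(Y, 2), Mul(-12, X))) = Add(4, Pow(Y, 2), Mul(-12, X)))
Add(Mul(0, y), Mul(42, Function('p')(14, -19))) = Add(Mul(0, -16), Mul(42, Add(4, Pow(-19, 2), Mul(-12, 14)))) = Add(0, Mul(42, Add(4, 361, -168))) = Add(0, Mul(42, 197)) = Add(0, 8274) = 8274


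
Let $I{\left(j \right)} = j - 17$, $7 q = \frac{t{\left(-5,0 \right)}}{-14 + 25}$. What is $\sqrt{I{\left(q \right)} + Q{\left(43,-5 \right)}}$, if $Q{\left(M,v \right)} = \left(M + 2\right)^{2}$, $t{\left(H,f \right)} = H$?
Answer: $\frac{3 \sqrt{1322783}}{77} \approx 44.81$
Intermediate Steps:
$q = - \frac{5}{77}$ ($q = \frac{\frac{1}{-14 + 25} \left(-5\right)}{7} = \frac{\frac{1}{11} \left(-5\right)}{7} = \frac{1}{7} \left(- \frac{5}{11}\right) = - \frac{5}{77} \approx -0.064935$)
$Q{\left(M,v \right)} = \left(2 + M\right)^{2}$
$I{\left(j \right)} = -17 + j$ ($I{\left(j \right)} = j - 17 = -17 + j$)
$\sqrt{I{\left(q \right)} + Q{\left(43,-5 \right)}} = \sqrt{\left(-17 - \frac{5}{77}\right) + \left(2 + 43\right)^{2}} = \sqrt{- \frac{1314}{77} + 45^{2}} = \sqrt{- \frac{1314}{77} + 2025} = \sqrt{\frac{154611}{77}} = \frac{3 \sqrt{1322783}}{77}$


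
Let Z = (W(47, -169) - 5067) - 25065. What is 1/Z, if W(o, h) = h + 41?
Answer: -1/30260 ≈ -3.3047e-5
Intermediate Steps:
W(o, h) = 41 + h
Z = -30260 (Z = ((41 - 169) - 5067) - 25065 = (-128 - 5067) - 25065 = -5195 - 25065 = -30260)
1/Z = 1/(-30260) = -1/30260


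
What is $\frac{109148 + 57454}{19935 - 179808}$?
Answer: $- \frac{55534}{53291} \approx -1.0421$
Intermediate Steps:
$\frac{109148 + 57454}{19935 - 179808} = \frac{166602}{19935 - 179808} = \frac{166602}{-159873} = 166602 \left(- \frac{1}{159873}\right) = - \frac{55534}{53291}$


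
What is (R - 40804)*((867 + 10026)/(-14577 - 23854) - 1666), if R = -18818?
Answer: 3818010377058/38431 ≈ 9.9347e+7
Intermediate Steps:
(R - 40804)*((867 + 10026)/(-14577 - 23854) - 1666) = (-18818 - 40804)*((867 + 10026)/(-14577 - 23854) - 1666) = -59622*(10893/(-38431) - 1666) = -59622*(10893*(-1/38431) - 1666) = -59622*(-10893/38431 - 1666) = -59622*(-64036939/38431) = 3818010377058/38431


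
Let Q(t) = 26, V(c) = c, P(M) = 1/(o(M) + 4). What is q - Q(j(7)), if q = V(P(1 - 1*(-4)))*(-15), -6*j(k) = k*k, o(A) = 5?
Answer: -83/3 ≈ -27.667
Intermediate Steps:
P(M) = ⅑ (P(M) = 1/(5 + 4) = 1/9 = ⅑)
j(k) = -k²/6 (j(k) = -k*k/6 = -k²/6)
q = -5/3 (q = (⅑)*(-15) = -5/3 ≈ -1.6667)
q - Q(j(7)) = -5/3 - 1*26 = -5/3 - 26 = -83/3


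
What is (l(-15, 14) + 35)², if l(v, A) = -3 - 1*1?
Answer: 961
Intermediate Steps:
l(v, A) = -4 (l(v, A) = -3 - 1 = -4)
(l(-15, 14) + 35)² = (-4 + 35)² = 31² = 961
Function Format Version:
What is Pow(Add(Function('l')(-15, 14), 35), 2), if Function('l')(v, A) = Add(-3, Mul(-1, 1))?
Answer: 961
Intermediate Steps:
Function('l')(v, A) = -4 (Function('l')(v, A) = Add(-3, -1) = -4)
Pow(Add(Function('l')(-15, 14), 35), 2) = Pow(Add(-4, 35), 2) = Pow(31, 2) = 961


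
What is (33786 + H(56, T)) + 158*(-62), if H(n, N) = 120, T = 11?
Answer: 24110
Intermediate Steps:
(33786 + H(56, T)) + 158*(-62) = (33786 + 120) + 158*(-62) = 33906 - 9796 = 24110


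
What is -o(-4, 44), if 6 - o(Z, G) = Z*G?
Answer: -182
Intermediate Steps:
o(Z, G) = 6 - G*Z (o(Z, G) = 6 - Z*G = 6 - G*Z)
-o(-4, 44) = -(6 - 1*44*(-4)) = -(6 + 176) = -1*182 = -182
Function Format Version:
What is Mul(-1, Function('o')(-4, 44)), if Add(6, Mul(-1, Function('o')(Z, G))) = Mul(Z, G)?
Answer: -182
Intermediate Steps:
Function('o')(Z, G) = Add(6, Mul(-1, G, Z)) (Function('o')(Z, G) = Add(6, Mul(-1, Mul(Z, G))) = Add(6, Mul(-1, Mul(G, Z))) = Add(6, Mul(-1, G, Z)))
Mul(-1, Function('o')(-4, 44)) = Mul(-1, Add(6, Mul(-1, 44, -4))) = Mul(-1, Add(6, 176)) = Mul(-1, 182) = -182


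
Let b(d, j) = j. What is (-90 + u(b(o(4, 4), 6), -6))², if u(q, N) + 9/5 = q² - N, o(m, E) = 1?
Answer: 62001/25 ≈ 2480.0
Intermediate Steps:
u(q, N) = -9/5 + q² - N (u(q, N) = -9/5 + (q² - N) = -9/5 + q² - N)
(-90 + u(b(o(4, 4), 6), -6))² = (-90 + (-9/5 + 6² - 1*(-6)))² = (-90 + (-9/5 + 36 + 6))² = (-90 + 201/5)² = (-249/5)² = 62001/25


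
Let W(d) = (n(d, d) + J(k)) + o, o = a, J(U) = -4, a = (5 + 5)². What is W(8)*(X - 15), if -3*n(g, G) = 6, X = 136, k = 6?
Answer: 11374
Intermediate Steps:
a = 100 (a = 10² = 100)
n(g, G) = -2 (n(g, G) = -⅓*6 = -2)
o = 100
W(d) = 94 (W(d) = (-2 - 4) + 100 = -6 + 100 = 94)
W(8)*(X - 15) = 94*(136 - 15) = 94*121 = 11374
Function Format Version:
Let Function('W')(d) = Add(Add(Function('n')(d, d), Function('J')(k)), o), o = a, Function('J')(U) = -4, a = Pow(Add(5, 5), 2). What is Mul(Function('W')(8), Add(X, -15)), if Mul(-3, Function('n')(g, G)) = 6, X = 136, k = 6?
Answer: 11374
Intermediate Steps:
a = 100 (a = Pow(10, 2) = 100)
Function('n')(g, G) = -2 (Function('n')(g, G) = Mul(Rational(-1, 3), 6) = -2)
o = 100
Function('W')(d) = 94 (Function('W')(d) = Add(Add(-2, -4), 100) = Add(-6, 100) = 94)
Mul(Function('W')(8), Add(X, -15)) = Mul(94, Add(136, -15)) = Mul(94, 121) = 11374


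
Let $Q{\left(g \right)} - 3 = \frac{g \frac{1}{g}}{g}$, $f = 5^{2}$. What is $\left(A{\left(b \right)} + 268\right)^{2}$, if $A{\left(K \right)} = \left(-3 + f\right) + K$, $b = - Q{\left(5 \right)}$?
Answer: $\frac{2056356}{25} \approx 82254.0$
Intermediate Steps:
$f = 25$
$Q{\left(g \right)} = 3 + \frac{1}{g}$ ($Q{\left(g \right)} = 3 + \frac{g \frac{1}{g}}{g} = 3 + 1 \frac{1}{g} = 3 + \frac{1}{g}$)
$b = - \frac{16}{5}$ ($b = - (3 + \frac{1}{5}) = \left(-1\right) \frac{16}{5} = - \frac{16}{5} \approx -3.2$)
$A{\left(K \right)} = 22 + K$ ($A{\left(K \right)} = \left(-3 + 25\right) + K = 22 + K$)
$\left(A{\left(b \right)} + 268\right)^{2} = \left(\left(22 - \frac{16}{5}\right) + 268\right)^{2} = \left(\frac{94}{5} + 268\right)^{2} = \left(\frac{1434}{5}\right)^{2} = \frac{2056356}{25}$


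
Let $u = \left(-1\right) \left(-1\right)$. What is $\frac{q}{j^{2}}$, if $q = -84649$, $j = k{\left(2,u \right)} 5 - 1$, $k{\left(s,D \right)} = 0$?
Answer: $-84649$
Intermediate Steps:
$u = 1$
$j = -1$ ($j = 0 \cdot 5 - 1 = 0 - 1 = -1$)
$\frac{q}{j^{2}} = - \frac{84649}{\left(-1\right)^{2}} = - \frac{84649}{1} = \left(-84649\right) 1 = -84649$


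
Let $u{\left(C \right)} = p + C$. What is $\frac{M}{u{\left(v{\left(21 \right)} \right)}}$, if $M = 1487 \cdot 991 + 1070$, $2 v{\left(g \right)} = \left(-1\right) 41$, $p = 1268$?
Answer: $\frac{2949374}{2495} \approx 1182.1$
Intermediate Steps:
$v{\left(g \right)} = - \frac{41}{2}$ ($v{\left(g \right)} = \frac{\left(-1\right) 41}{2} = \frac{1}{2} \left(-41\right) = - \frac{41}{2}$)
$M = 1474687$ ($M = 1473617 + 1070 = 1474687$)
$u{\left(C \right)} = 1268 + C$
$\frac{M}{u{\left(v{\left(21 \right)} \right)}} = \frac{1474687}{1268 - \frac{41}{2}} = \frac{1474687}{\frac{2495}{2}} = 1474687 \cdot \frac{2}{2495} = \frac{2949374}{2495}$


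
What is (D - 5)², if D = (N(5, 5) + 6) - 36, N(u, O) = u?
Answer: 900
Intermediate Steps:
D = -25 (D = (5 + 6) - 36 = 11 - 36 = -25)
(D - 5)² = (-25 - 5)² = (-30)² = 900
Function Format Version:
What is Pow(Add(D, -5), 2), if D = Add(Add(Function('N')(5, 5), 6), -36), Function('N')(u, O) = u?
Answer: 900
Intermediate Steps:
D = -25 (D = Add(Add(5, 6), -36) = Add(11, -36) = -25)
Pow(Add(D, -5), 2) = Pow(Add(-25, -5), 2) = Pow(-30, 2) = 900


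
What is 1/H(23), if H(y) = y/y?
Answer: 1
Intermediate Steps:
H(y) = 1
1/H(23) = 1/1 = 1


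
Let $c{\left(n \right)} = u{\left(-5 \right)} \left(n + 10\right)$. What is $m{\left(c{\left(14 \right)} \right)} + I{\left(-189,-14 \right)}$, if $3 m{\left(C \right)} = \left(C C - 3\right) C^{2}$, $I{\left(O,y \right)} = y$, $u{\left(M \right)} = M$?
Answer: $69105586$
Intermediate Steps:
$c{\left(n \right)} = -50 - 5 n$ ($c{\left(n \right)} = - 5 \left(n + 10\right) = - 5 \left(10 + n\right) = -50 - 5 n$)
$m{\left(C \right)} = \frac{C^{2} \left(-3 + C^{2}\right)}{3}$ ($m{\left(C \right)} = \frac{\left(C C - 3\right) C^{2}}{3} = \frac{\left(C^{2} - 3\right) C^{2}}{3} = \frac{\left(-3 + C^{2}\right) C^{2}}{3} = \frac{C^{2} \left(-3 + C^{2}\right)}{3}$)
$m{\left(c{\left(14 \right)} \right)} + I{\left(-189,-14 \right)} = \left(- \left(-50 - 70\right)^{2} + \frac{\left(-50 - 70\right)^{4}}{3}\right) - 14 = \left(- \left(-120\right)^{2} + \frac{\left(-120\right)^{4}}{3}\right) - 14 = \left(\left(-1\right) 14400 + \frac{1}{3} \cdot 207360000\right) - 14 = \left(-14400 + 69120000\right) - 14 = 69105600 - 14 = 69105586$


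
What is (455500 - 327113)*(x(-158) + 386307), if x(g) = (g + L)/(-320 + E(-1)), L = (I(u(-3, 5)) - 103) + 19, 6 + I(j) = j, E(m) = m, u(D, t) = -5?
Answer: 15920604257600/321 ≈ 4.9597e+10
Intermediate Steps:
I(j) = -6 + j
L = -95 (L = ((-6 - 5) - 103) + 19 = (-11 - 103) + 19 = -114 + 19 = -95)
x(g) = 95/321 - g/321 (x(g) = (g - 95)/(-320 - 1) = (-95 + g)/(-321) = (-95 + g)*(-1/321) = 95/321 - g/321)
(455500 - 327113)*(x(-158) + 386307) = (455500 - 327113)*((95/321 - 1/321*(-158)) + 386307) = 128387*((95/321 + 158/321) + 386307) = 128387*(253/321 + 386307) = 128387*(124004800/321) = 15920604257600/321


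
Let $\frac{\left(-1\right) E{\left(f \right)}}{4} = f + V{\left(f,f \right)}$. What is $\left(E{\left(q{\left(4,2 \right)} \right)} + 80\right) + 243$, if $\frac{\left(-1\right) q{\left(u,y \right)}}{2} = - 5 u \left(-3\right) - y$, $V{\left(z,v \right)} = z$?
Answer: $1251$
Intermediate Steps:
$q{\left(u,y \right)} = - 30 u + 2 y$ ($q{\left(u,y \right)} = - 2 \left(- 5 u \left(-3\right) - y\right) = - 2 \left(15 u - y\right) = - 2 \left(- y + 15 u\right) = - 30 u + 2 y$)
$E{\left(f \right)} = - 8 f$ ($E{\left(f \right)} = - 4 \left(f + f\right) = - 4 \cdot 2 f = - 8 f$)
$\left(E{\left(q{\left(4,2 \right)} \right)} + 80\right) + 243 = \left(- 8 \left(\left(-30\right) 4 + 2 \cdot 2\right) + 80\right) + 243 = \left(- 8 \left(-120 + 4\right) + 80\right) + 243 = \left(\left(-8\right) \left(-116\right) + 80\right) + 243 = \left(928 + 80\right) + 243 = 1008 + 243 = 1251$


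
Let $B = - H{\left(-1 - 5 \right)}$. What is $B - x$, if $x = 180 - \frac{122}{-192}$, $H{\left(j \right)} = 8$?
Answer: $- \frac{18109}{96} \approx -188.64$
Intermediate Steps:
$x = \frac{17341}{96}$ ($x = 180 - - \frac{61}{96} = 180 + \frac{61}{96} = \frac{17341}{96} \approx 180.64$)
$B = -8$ ($B = \left(-1\right) 8 = -8$)
$B - x = -8 - \frac{17341}{96} = - \frac{18109}{96}$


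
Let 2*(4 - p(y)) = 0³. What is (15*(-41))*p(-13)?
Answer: -2460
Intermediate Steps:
p(y) = 4 (p(y) = 4 - ½*0³ = 4 - ½*0 = 4 + 0 = 4)
(15*(-41))*p(-13) = (15*(-41))*4 = -615*4 = -2460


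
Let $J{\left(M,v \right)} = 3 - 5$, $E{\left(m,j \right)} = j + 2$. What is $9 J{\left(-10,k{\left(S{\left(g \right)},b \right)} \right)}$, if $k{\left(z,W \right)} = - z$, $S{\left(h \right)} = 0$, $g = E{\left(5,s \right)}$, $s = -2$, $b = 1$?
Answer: $-18$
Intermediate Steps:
$E{\left(m,j \right)} = 2 + j$
$g = 0$ ($g = 2 - 2 = 0$)
$J{\left(M,v \right)} = -2$ ($J{\left(M,v \right)} = 3 - 5 = -2$)
$9 J{\left(-10,k{\left(S{\left(g \right)},b \right)} \right)} = 9 \left(-2\right) = -18$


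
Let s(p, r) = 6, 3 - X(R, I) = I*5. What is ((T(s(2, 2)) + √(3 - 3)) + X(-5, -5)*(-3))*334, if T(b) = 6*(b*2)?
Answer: -4008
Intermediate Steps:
X(R, I) = 3 - 5*I (X(R, I) = 3 - I*5 = 3 - 5*I)
T(b) = 12*b (T(b) = 6*(2*b) = 12*b)
((T(s(2, 2)) + √(3 - 3)) + X(-5, -5)*(-3))*334 = ((12*6 + √(3 - 3)) + (3 - 5*(-5))*(-3))*334 = ((72 + √0) + (3 + 25)*(-3))*334 = ((72 + 0) + 28*(-3))*334 = (72 - 84)*334 = -12*334 = -4008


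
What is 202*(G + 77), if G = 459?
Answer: 108272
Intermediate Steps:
202*(G + 77) = 202*(459 + 77) = 202*536 = 108272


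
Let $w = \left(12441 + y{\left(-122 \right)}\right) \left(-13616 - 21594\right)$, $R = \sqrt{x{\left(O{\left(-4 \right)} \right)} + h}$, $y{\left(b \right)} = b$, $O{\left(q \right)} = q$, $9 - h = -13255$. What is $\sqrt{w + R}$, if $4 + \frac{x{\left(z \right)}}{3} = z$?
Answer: $\sqrt{-433751990 + 2 \sqrt{3310}} \approx 20827.0 i$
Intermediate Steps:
$h = 13264$ ($h = 9 - -13255 = 9 + 13255 = 13264$)
$x{\left(z \right)} = -12 + 3 z$
$R = 2 \sqrt{3310}$ ($R = \sqrt{\left(-12 + 3 \left(-4\right)\right) + 13264} = \sqrt{\left(-12 - 12\right) + 13264} = \sqrt{-24 + 13264} = \sqrt{13240} = 2 \sqrt{3310} \approx 115.07$)
$w = -433751990$ ($w = \left(12441 - 122\right) \left(-13616 - 21594\right) = 12319 \left(-35210\right) = -433751990$)
$\sqrt{w + R} = \sqrt{-433751990 + 2 \sqrt{3310}}$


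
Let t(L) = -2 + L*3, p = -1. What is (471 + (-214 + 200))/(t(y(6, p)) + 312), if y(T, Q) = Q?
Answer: 457/307 ≈ 1.4886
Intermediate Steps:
t(L) = -2 + 3*L
(471 + (-214 + 200))/(t(y(6, p)) + 312) = (471 + (-214 + 200))/((-2 + 3*(-1)) + 312) = (471 - 14)/((-2 - 3) + 312) = 457/(-5 + 312) = 457/307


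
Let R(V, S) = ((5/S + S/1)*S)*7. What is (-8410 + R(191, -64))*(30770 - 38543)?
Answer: -157768581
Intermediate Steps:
R(V, S) = 7*S*(S + 5/S) (R(V, S) = ((5/S + S*1)*S)*7 = ((5/S + S)*S)*7 = ((S + 5/S)*S)*7 = (S*(S + 5/S))*7 = 7*S*(S + 5/S))
(-8410 + R(191, -64))*(30770 - 38543) = (-8410 + (35 + 7*(-64)²))*(30770 - 38543) = (-8410 + (35 + 7*4096))*(-7773) = (-8410 + (35 + 28672))*(-7773) = (-8410 + 28707)*(-7773) = 20297*(-7773) = -157768581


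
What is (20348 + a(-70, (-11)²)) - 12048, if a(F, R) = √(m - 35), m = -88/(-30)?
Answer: 8300 + I*√7215/15 ≈ 8300.0 + 5.6627*I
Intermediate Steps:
m = 44/15 (m = -88*(-1/30) = 44/15 ≈ 2.9333)
a(F, R) = I*√7215/15 (a(F, R) = √(44/15 - 35) = √(-481/15) = I*√7215/15)
(20348 + a(-70, (-11)²)) - 12048 = (20348 + I*√7215/15) - 12048 = 8300 + I*√7215/15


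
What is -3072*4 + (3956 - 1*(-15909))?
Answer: 7577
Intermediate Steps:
-3072*4 + (3956 - 1*(-15909)) = -12288 + (3956 + 15909) = -12288 + 19865 = 7577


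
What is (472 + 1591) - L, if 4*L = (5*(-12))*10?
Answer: 2213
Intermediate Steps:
L = -150 (L = ((5*(-12))*10)/4 = (-60*10)/4 = (¼)*(-600) = -150)
(472 + 1591) - L = (472 + 1591) - 1*(-150) = 2063 + 150 = 2213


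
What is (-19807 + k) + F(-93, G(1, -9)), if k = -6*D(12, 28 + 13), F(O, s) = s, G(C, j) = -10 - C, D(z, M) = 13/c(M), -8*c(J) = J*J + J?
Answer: -5687662/287 ≈ -19818.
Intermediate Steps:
c(J) = -J/8 - J**2/8 (c(J) = -(J*J + J)/8 = -(J**2 + J)/8 = -(J + J**2)/8 = -J/8 - J**2/8)
D(z, M) = -104/(M*(1 + M)) (D(z, M) = 13/((-M*(1 + M)/8)) = 13*(-8/(M*(1 + M))) = -104/(M*(1 + M)))
k = 104/287 (k = -(-624)/((28 + 13)*(1 + (28 + 13))) = -(-624)/(41*(1 + 41)) = -(-624)/(41*42) = -6*(-52/861) = 104/287 ≈ 0.36237)
(-19807 + k) + F(-93, G(1, -9)) = (-19807 + 104/287) + (-10 - 1*1) = -5684505/287 + (-10 - 1) = -5684505/287 - 11 = -5687662/287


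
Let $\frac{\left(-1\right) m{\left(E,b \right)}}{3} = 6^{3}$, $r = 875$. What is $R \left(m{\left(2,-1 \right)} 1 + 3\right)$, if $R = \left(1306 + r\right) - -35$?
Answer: $-1429320$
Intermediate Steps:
$m{\left(E,b \right)} = -648$ ($m{\left(E,b \right)} = - 3 \cdot 6^{3} = \left(-3\right) 216 = -648$)
$R = 2216$ ($R = \left(1306 + 875\right) - -35 = 2181 + \left(36 - 1\right) = 2181 + 35 = 2216$)
$R \left(m{\left(2,-1 \right)} 1 + 3\right) = 2216 \left(\left(-648\right) 1 + 3\right) = 2216 \left(-648 + 3\right) = 2216 \left(-645\right) = -1429320$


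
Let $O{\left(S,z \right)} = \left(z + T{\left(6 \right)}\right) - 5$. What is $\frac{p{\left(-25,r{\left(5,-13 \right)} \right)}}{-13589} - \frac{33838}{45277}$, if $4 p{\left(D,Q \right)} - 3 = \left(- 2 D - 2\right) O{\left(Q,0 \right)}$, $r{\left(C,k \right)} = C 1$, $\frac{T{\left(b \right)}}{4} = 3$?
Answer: $- \frac{1854647231}{2461076612} \approx -0.75359$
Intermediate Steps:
$T{\left(b \right)} = 12$ ($T{\left(b \right)} = 4 \cdot 3 = 12$)
$r{\left(C,k \right)} = C$
$O{\left(S,z \right)} = 7 + z$ ($O{\left(S,z \right)} = \left(z + 12\right) - 5 = \left(12 + z\right) - 5 = 7 + z$)
$p{\left(D,Q \right)} = - \frac{11}{4} - \frac{7 D}{2}$ ($p{\left(D,Q \right)} = \frac{3}{4} + \frac{\left(- 2 D - 2\right) \left(7 + 0\right)}{4} = \frac{3}{4} + \frac{\left(-2 - 2 D\right) 7}{4} = \frac{3}{4} + \frac{-14 - 14 D}{4} = \frac{3}{4} - \left(\frac{7}{2} + \frac{7 D}{2}\right) = - \frac{11}{4} - \frac{7 D}{2}$)
$\frac{p{\left(-25,r{\left(5,-13 \right)} \right)}}{-13589} - \frac{33838}{45277} = \frac{- \frac{11}{4} - - \frac{175}{2}}{-13589} - \frac{33838}{45277} = \left(- \frac{11}{4} + \frac{175}{2}\right) \left(- \frac{1}{13589}\right) - \frac{33838}{45277} = \frac{339}{4} \left(- \frac{1}{13589}\right) - \frac{33838}{45277} = - \frac{339}{54356} - \frac{33838}{45277} = - \frac{1854647231}{2461076612}$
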